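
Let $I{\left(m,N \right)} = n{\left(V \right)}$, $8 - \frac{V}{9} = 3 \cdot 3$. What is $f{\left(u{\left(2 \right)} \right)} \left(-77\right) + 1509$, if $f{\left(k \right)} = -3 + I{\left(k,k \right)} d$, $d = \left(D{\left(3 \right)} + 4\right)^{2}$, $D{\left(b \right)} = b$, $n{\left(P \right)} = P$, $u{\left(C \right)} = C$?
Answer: $35697$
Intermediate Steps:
$V = -9$ ($V = 72 - 9 \cdot 3 \cdot 3 = 72 - 81 = -9$)
$I{\left(m,N \right)} = -9$
$d = 49$ ($d = \left(3 + 4\right)^{2} = 7^{2} = 49$)
$f{\left(k \right)} = -444$ ($f{\left(k \right)} = -3 - 441 = -444$)
$f{\left(u{\left(2 \right)} \right)} \left(-77\right) + 1509 = \left(-444\right) \left(-77\right) + 1509 = 34188 + 1509 = 35697$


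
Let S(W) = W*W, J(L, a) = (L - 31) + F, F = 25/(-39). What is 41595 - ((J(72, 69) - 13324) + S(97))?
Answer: 1773316/39 ≈ 45470.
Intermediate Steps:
F = -25/39 (F = 25*(-1/39) = -25/39 ≈ -0.64103)
J(L, a) = -1234/39 + L (J(L, a) = (L - 31) - 25/39 = (-31 + L) - 25/39 = -1234/39 + L)
S(W) = W**2
41595 - ((J(72, 69) - 13324) + S(97)) = 41595 - (((-1234/39 + 72) - 13324) + 97**2) = 41595 - ((1574/39 - 13324) + 9409) = 41595 - (-518062/39 + 9409) = 41595 - 1*(-151111/39) = 41595 + 151111/39 = 1773316/39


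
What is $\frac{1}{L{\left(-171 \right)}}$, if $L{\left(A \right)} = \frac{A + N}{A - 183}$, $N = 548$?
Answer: $- \frac{354}{377} \approx -0.93899$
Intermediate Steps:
$L{\left(A \right)} = \frac{548 + A}{-183 + A}$ ($L{\left(A \right)} = \frac{A + 548}{A - 183} = \frac{548 + A}{-183 + A}$)
$\frac{1}{L{\left(-171 \right)}} = \frac{1}{\frac{1}{-183 - 171} \left(548 - 171\right)} = \frac{1}{\frac{1}{-354} \cdot 377} = \frac{1}{\left(- \frac{1}{354}\right) 377} = \frac{1}{- \frac{377}{354}} = - \frac{354}{377}$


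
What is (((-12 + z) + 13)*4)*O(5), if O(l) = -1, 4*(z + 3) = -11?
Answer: 19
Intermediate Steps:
z = -23/4 (z = -3 + (1/4)*(-11) = -3 - 11/4 = -23/4 ≈ -5.7500)
(((-12 + z) + 13)*4)*O(5) = (((-12 - 23/4) + 13)*4)*(-1) = ((-71/4 + 13)*4)*(-1) = -19/4*4*(-1) = -19*(-1) = 19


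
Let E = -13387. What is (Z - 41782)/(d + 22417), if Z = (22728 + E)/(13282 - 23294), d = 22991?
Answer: -139443575/151541632 ≈ -0.92017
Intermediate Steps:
Z = -9341/10012 (Z = (22728 - 13387)/(13282 - 23294) = 9341/(-10012) = 9341*(-1/10012) = -9341/10012 ≈ -0.93298)
(Z - 41782)/(d + 22417) = (-9341/10012 - 41782)/(22991 + 22417) = -418330725/10012/45408 = -418330725/10012*1/45408 = -139443575/151541632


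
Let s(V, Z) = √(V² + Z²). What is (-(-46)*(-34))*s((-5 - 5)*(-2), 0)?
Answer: -31280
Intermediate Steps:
(-(-46)*(-34))*s((-5 - 5)*(-2), 0) = (-(-46)*(-34))*√(((-5 - 5)*(-2))² + 0²) = (-46*34)*√((-10*(-2))² + 0) = -1564*√(20² + 0) = -1564*√(400 + 0) = -1564*√400 = -1564*20 = -31280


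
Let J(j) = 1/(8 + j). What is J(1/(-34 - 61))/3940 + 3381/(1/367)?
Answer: 742128702103/598092 ≈ 1.2408e+6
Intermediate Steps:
J(1/(-34 - 61))/3940 + 3381/(1/367) = 1/((8 + 1/(-34 - 61))*3940) + 3381/(1/367) = (1/3940)/(8 + 1/(-95)) + 3381/(1/367) = (1/3940)/(8 - 1/95) + 3381*367 = (1/3940)/(759/95) + 1240827 = (95/759)*(1/3940) + 1240827 = 19/598092 + 1240827 = 742128702103/598092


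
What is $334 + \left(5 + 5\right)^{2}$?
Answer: $434$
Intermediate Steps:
$334 + \left(5 + 5\right)^{2} = 334 + 10^{2} = 334 + 100 = 434$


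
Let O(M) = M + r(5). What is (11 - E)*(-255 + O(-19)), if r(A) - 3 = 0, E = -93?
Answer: -28184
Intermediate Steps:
r(A) = 3 (r(A) = 3 + 0 = 3)
O(M) = 3 + M (O(M) = M + 3 = 3 + M)
(11 - E)*(-255 + O(-19)) = (11 - 1*(-93))*(-255 + (3 - 19)) = (11 + 93)*(-255 - 16) = 104*(-271) = -28184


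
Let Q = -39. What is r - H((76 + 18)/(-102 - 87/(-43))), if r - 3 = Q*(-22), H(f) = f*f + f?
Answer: 15913525055/18481401 ≈ 861.06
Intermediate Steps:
H(f) = f + f² (H(f) = f² + f = f + f²)
r = 861 (r = 3 - 39*(-22) = 3 + 858 = 861)
r - H((76 + 18)/(-102 - 87/(-43))) = 861 - (76 + 18)/(-102 - 87/(-43))*(1 + (76 + 18)/(-102 - 87/(-43))) = 861 - 94/(-102 - 87*(-1/43))*(1 + 94/(-102 - 87*(-1/43))) = 861 - 94/(-102 + 87/43)*(1 + 94/(-102 + 87/43)) = 861 - 94/(-4299/43)*(1 + 94/(-4299/43)) = 861 - 94*(-43/4299)*(1 + 94*(-43/4299)) = 861 - (-4042)*(1 - 4042/4299)/4299 = 861 - (-4042)*257/(4299*4299) = 861 - 1*(-1038794/18481401) = 861 + 1038794/18481401 = 15913525055/18481401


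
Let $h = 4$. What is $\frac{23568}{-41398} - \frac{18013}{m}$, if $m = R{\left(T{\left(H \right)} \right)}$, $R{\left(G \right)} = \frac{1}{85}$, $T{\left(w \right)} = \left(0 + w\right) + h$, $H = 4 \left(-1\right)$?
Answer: $- \frac{31692354179}{20699} \approx -1.5311 \cdot 10^{6}$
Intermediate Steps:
$H = -4$
$T{\left(w \right)} = 4 + w$ ($T{\left(w \right)} = \left(0 + w\right) + 4 = w + 4 = 4 + w$)
$R{\left(G \right)} = \frac{1}{85}$
$m = \frac{1}{85} \approx 0.011765$
$\frac{23568}{-41398} - \frac{18013}{m} = \frac{23568}{-41398} - 18013 \frac{1}{\frac{1}{85}} = 23568 \left(- \frac{1}{41398}\right) - 1531105 = - \frac{11784}{20699} - 1531105 = - \frac{31692354179}{20699}$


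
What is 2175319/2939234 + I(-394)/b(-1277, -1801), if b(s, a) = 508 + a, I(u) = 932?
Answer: 73321379/3800429562 ≈ 0.019293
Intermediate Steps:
2175319/2939234 + I(-394)/b(-1277, -1801) = 2175319/2939234 + 932/(508 - 1801) = 2175319*(1/2939234) + 932/(-1293) = 2175319/2939234 + 932*(-1/1293) = 2175319/2939234 - 932/1293 = 73321379/3800429562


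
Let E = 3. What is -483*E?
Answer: -1449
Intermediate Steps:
-483*E = -483*3 = -1449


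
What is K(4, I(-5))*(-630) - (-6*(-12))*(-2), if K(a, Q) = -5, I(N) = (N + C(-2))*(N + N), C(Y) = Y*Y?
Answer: 3294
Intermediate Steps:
C(Y) = Y**2
I(N) = 2*N*(4 + N) (I(N) = (N + (-2)**2)*(N + N) = (N + 4)*(2*N) = (4 + N)*(2*N) = 2*N*(4 + N))
K(4, I(-5))*(-630) - (-6*(-12))*(-2) = -5*(-630) - (-6*(-12))*(-2) = 3150 - 72*(-2) = 3150 - 1*(-144) = 3150 + 144 = 3294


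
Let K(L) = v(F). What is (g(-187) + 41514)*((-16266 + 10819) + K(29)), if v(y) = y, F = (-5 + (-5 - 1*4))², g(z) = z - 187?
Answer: -216026140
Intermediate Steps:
g(z) = -187 + z
F = 196 (F = (-5 + (-5 - 4))² = (-5 - 9)² = (-14)² = 196)
K(L) = 196
(g(-187) + 41514)*((-16266 + 10819) + K(29)) = ((-187 - 187) + 41514)*((-16266 + 10819) + 196) = (-374 + 41514)*(-5447 + 196) = 41140*(-5251) = -216026140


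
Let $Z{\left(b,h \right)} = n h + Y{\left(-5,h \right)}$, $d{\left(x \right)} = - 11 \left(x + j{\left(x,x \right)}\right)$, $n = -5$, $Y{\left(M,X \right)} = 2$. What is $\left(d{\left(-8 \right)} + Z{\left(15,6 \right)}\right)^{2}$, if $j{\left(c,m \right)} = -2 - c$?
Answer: $36$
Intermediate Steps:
$d{\left(x \right)} = 22$ ($d{\left(x \right)} = - 11 \left(x - \left(2 + x\right)\right) = \left(-11\right) \left(-2\right) = 22$)
$Z{\left(b,h \right)} = 2 - 5 h$ ($Z{\left(b,h \right)} = - 5 h + 2 = 2 - 5 h$)
$\left(d{\left(-8 \right)} + Z{\left(15,6 \right)}\right)^{2} = \left(22 + \left(2 - 30\right)\right)^{2} = \left(22 - 28\right)^{2} = \left(-6\right)^{2} = 36$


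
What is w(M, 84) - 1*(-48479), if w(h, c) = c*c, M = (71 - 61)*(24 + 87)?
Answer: 55535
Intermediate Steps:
M = 1110 (M = 10*111 = 1110)
w(h, c) = c²
w(M, 84) - 1*(-48479) = 84² - 1*(-48479) = 7056 + 48479 = 55535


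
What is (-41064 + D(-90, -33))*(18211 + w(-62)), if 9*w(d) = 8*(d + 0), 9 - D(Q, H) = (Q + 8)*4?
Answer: -6654913981/9 ≈ -7.3943e+8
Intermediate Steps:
D(Q, H) = -23 - 4*Q (D(Q, H) = 9 - (Q + 8)*4 = 9 - (8 + Q)*4 = 9 - (32 + 4*Q) = 9 + (-32 - 4*Q) = -23 - 4*Q)
w(d) = 8*d/9 (w(d) = (8*(d + 0))/9 = (8*d)/9 = 8*d/9)
(-41064 + D(-90, -33))*(18211 + w(-62)) = (-41064 + (-23 - 4*(-90)))*(18211 + (8/9)*(-62)) = (-41064 + (-23 + 360))*(18211 - 496/9) = (-41064 + 337)*(163403/9) = -40727*163403/9 = -6654913981/9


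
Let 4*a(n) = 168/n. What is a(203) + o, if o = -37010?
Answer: -1073284/29 ≈ -37010.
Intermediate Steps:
a(n) = 42/n (a(n) = (168/n)/4 = 42/n)
a(203) + o = 42/203 - 37010 = 42*(1/203) - 37010 = 6/29 - 37010 = -1073284/29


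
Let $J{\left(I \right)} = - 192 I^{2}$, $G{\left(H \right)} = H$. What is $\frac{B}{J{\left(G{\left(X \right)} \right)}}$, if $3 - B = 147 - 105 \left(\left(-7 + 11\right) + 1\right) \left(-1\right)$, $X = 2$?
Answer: $\frac{223}{256} \approx 0.87109$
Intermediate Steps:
$B = -669$ ($B = 3 - \left(147 - 105 \left(\left(-7 + 11\right) + 1\right) \left(-1\right)\right) = 3 - \left(147 - 105 \left(4 + 1\right) \left(-1\right)\right) = 3 - \left(147 - 105 \cdot 5 \left(-1\right)\right) = 3 - \left(147 - -525\right) = 3 - \left(147 + 525\right) = 3 - 672 = -669$)
$\frac{B}{J{\left(G{\left(X \right)} \right)}} = - \frac{669}{\left(-192\right) 2^{2}} = - \frac{669}{\left(-192\right) 4} = - \frac{669}{-768} = \left(-669\right) \left(- \frac{1}{768}\right) = \frac{223}{256}$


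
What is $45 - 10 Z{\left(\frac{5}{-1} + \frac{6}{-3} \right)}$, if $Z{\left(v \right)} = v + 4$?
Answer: $75$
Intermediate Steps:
$Z{\left(v \right)} = 4 + v$
$45 - 10 Z{\left(\frac{5}{-1} + \frac{6}{-3} \right)} = 45 - 10 \left(4 + \left(\frac{5}{-1} + \frac{6}{-3}\right)\right) = 45 - 10 \left(4 + \left(5 \left(-1\right) + 6 \left(- \frac{1}{3}\right)\right)\right) = 45 - 10 \left(4 - 7\right) = 45 - -30 = 45 + 30 = 75$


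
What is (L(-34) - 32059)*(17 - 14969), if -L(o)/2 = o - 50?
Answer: 476834232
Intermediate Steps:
L(o) = 100 - 2*o (L(o) = -2*(o - 50) = -2*(-50 + o) = 100 - 2*o)
(L(-34) - 32059)*(17 - 14969) = ((100 - 2*(-34)) - 32059)*(17 - 14969) = ((100 + 68) - 32059)*(-14952) = (168 - 32059)*(-14952) = -31891*(-14952) = 476834232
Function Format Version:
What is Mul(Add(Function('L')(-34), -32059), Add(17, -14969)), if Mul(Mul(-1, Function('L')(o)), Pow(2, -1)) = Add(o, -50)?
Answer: 476834232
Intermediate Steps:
Function('L')(o) = Add(100, Mul(-2, o)) (Function('L')(o) = Mul(-2, Add(o, -50)) = Mul(-2, Add(-50, o)) = Add(100, Mul(-2, o)))
Mul(Add(Function('L')(-34), -32059), Add(17, -14969)) = Mul(Add(Add(100, Mul(-2, -34)), -32059), Add(17, -14969)) = Mul(Add(Add(100, 68), -32059), -14952) = Mul(Add(168, -32059), -14952) = Mul(-31891, -14952) = 476834232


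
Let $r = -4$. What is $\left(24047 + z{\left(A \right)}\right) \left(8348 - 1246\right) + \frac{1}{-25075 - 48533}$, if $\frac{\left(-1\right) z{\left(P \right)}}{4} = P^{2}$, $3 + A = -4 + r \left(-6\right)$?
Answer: $\frac{11966591090255}{73608} \approx 1.6257 \cdot 10^{8}$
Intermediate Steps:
$A = 17$ ($A = -3 - -20 = -3 + \left(-4 + 24\right) = -3 + 20 = 17$)
$z{\left(P \right)} = - 4 P^{2}$
$\left(24047 + z{\left(A \right)}\right) \left(8348 - 1246\right) + \frac{1}{-25075 - 48533} = \left(24047 - 4 \cdot 17^{2}\right) \left(8348 - 1246\right) + \frac{1}{-25075 - 48533} = \left(24047 - 1156\right) 7102 + \frac{1}{-73608} = \left(24047 - 1156\right) 7102 - \frac{1}{73608} = 22891 \cdot 7102 - \frac{1}{73608} = 162571882 - \frac{1}{73608} = \frac{11966591090255}{73608}$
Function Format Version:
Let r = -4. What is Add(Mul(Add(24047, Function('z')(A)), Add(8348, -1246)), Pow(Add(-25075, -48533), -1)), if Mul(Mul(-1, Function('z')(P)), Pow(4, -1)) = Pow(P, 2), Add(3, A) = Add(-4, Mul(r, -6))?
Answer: Rational(11966591090255, 73608) ≈ 1.6257e+8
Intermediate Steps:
A = 17 (A = Add(-3, Add(-4, Mul(-4, -6))) = Add(-3, Add(-4, 24)) = Add(-3, 20) = 17)
Function('z')(P) = Mul(-4, Pow(P, 2))
Add(Mul(Add(24047, Function('z')(A)), Add(8348, -1246)), Pow(Add(-25075, -48533), -1)) = Add(Mul(Add(24047, Mul(-4, Pow(17, 2))), Add(8348, -1246)), Pow(Add(-25075, -48533), -1)) = Add(Mul(Add(24047, Mul(-4, 289)), 7102), Pow(-73608, -1)) = Add(Mul(Add(24047, -1156), 7102), Rational(-1, 73608)) = Add(Mul(22891, 7102), Rational(-1, 73608)) = Add(162571882, Rational(-1, 73608)) = Rational(11966591090255, 73608)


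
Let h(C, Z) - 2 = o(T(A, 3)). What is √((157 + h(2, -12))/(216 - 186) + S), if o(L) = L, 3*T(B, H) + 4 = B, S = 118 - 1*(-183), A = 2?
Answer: √11026/6 ≈ 17.501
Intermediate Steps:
S = 301 (S = 118 + 183 = 301)
T(B, H) = -4/3 + B/3
h(C, Z) = 4/3 (h(C, Z) = 2 + (-4/3 + (⅓)*2) = 2 + (-4/3 + ⅔) = 2 - ⅔ = 4/3)
√((157 + h(2, -12))/(216 - 186) + S) = √((157 + 4/3)/(216 - 186) + 301) = √((475/3)/30 + 301) = √((475/3)*(1/30) + 301) = √(95/18 + 301) = √(5513/18) = √11026/6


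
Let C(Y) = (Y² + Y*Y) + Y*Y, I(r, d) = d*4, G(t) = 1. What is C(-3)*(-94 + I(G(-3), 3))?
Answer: -2214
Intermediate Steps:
I(r, d) = 4*d
C(Y) = 3*Y² (C(Y) = (Y² + Y²) + Y² = 2*Y² + Y² = 3*Y²)
C(-3)*(-94 + I(G(-3), 3)) = (3*(-3)²)*(-94 + 4*3) = (3*9)*(-94 + 12) = 27*(-82) = -2214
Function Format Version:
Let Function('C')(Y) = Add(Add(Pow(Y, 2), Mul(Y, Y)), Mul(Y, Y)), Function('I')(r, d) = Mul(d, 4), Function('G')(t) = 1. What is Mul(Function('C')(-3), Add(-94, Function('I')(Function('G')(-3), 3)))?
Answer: -2214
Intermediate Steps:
Function('I')(r, d) = Mul(4, d)
Function('C')(Y) = Mul(3, Pow(Y, 2)) (Function('C')(Y) = Add(Add(Pow(Y, 2), Pow(Y, 2)), Pow(Y, 2)) = Add(Mul(2, Pow(Y, 2)), Pow(Y, 2)) = Mul(3, Pow(Y, 2)))
Mul(Function('C')(-3), Add(-94, Function('I')(Function('G')(-3), 3))) = Mul(Mul(3, Pow(-3, 2)), Add(-94, Mul(4, 3))) = Mul(Mul(3, 9), Add(-94, 12)) = Mul(27, -82) = -2214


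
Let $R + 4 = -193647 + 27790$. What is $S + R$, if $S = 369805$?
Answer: $203944$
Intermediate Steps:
$R = -165861$ ($R = -4 + \left(-193647 + 27790\right) = -4 - 165857 = -165861$)
$S + R = 369805 - 165861 = 203944$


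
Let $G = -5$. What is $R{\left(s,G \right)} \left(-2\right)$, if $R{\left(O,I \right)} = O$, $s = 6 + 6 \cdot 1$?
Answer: $-24$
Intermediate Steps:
$s = 12$ ($s = 6 + 6 = 12$)
$R{\left(s,G \right)} \left(-2\right) = 12 \left(-2\right) = -24$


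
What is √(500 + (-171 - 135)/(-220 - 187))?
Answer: √82949042/407 ≈ 22.377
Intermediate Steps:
√(500 + (-171 - 135)/(-220 - 187)) = √(500 - 306/(-407)) = √(500 - 306*(-1/407)) = √(500 + 306/407) = √(203806/407) = √82949042/407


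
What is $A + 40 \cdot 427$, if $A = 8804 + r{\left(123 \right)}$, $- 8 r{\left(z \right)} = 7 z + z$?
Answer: $25761$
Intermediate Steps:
$r{\left(z \right)} = - z$ ($r{\left(z \right)} = - \frac{7 z + z}{8} = - \frac{8 z}{8} = - z$)
$A = 8681$ ($A = 8804 - 123 = 8681$)
$A + 40 \cdot 427 = 8681 + 40 \cdot 427 = 8681 + 17080 = 25761$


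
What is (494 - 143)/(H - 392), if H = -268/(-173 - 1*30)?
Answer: -7917/8812 ≈ -0.89843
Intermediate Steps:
H = 268/203 (H = -268/(-173 - 30) = -268/(-203) = -268*(-1/203) = 268/203 ≈ 1.3202)
(494 - 143)/(H - 392) = (494 - 143)/(268/203 - 392) = 351/(-79308/203) = 351*(-203/79308) = -7917/8812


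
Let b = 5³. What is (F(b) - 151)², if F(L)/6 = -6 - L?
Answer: 877969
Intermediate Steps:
b = 125
F(L) = -36 - 6*L (F(L) = 6*(-6 - L) = -36 - 6*L)
(F(b) - 151)² = ((-36 - 6*125) - 151)² = ((-36 - 750) - 151)² = (-786 - 151)² = (-937)² = 877969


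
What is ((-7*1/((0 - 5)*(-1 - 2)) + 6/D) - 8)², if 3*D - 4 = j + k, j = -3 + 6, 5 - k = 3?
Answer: 9409/225 ≈ 41.818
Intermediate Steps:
k = 2 (k = 5 - 1*3 = 5 - 3 = 2)
j = 3
D = 3 (D = 4/3 + (3 + 2)/3 = 4/3 + (⅓)*5 = 4/3 + 5/3 = 3)
((-7*1/((0 - 5)*(-1 - 2)) + 6/D) - 8)² = ((-7*1/((0 - 5)*(-1 - 2)) + 6/3) - 8)² = ((-7/((-3*(-5))) + 6*(⅓)) - 8)² = ((-7/15 + 2) - 8)² = (23/15 - 8)² = (-97/15)² = 9409/225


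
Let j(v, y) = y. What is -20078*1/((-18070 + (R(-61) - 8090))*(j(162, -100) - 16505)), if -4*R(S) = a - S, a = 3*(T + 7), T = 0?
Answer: -40156/869454405 ≈ -4.6185e-5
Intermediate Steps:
a = 21 (a = 3*(0 + 7) = 3*7 = 21)
R(S) = -21/4 + S/4 (R(S) = -(21 - S)/4 = -21/4 + S/4)
-20078*1/((-18070 + (R(-61) - 8090))*(j(162, -100) - 16505)) = -20078*1/((-18070 + ((-21/4 + (¼)*(-61)) - 8090))*(-100 - 16505)) = -20078*(-1/(16605*(-18070 + ((-21/4 - 61/4) - 8090)))) = -20078*(-1/(16605*(-18070 + (-41/2 - 8090)))) = -20078*(-1/(16605*(-18070 - 16221/2))) = -20078/((-16605*(-52361/2))) = -20078/869454405/2 = -20078*2/869454405 = -40156/869454405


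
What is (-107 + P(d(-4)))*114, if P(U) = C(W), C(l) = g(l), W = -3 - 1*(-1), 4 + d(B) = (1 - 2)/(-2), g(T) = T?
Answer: -12426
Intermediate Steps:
d(B) = -7/2 (d(B) = -4 + (1 - 2)/(-2) = -4 - ½*(-1) = -4 + ½ = -7/2)
W = -2 (W = -3 + 1 = -2)
C(l) = l
P(U) = -2
(-107 + P(d(-4)))*114 = (-107 - 2)*114 = -109*114 = -12426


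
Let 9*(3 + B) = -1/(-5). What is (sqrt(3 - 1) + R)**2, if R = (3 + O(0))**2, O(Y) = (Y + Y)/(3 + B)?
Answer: (9 + sqrt(2))**2 ≈ 108.46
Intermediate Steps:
B = -134/45 (B = -3 + (-1/(-5))/9 = -3 + (-1*(-1/5))/9 = -3 + (1/9)*(1/5) = -3 + 1/45 = -134/45 ≈ -2.9778)
O(Y) = 90*Y (O(Y) = (Y + Y)/(3 - 134/45) = (2*Y)/(1/45) = (2*Y)*45 = 90*Y)
R = 9 (R = (3 + 90*0)**2 = (3 + 0)**2 = 3**2 = 9)
(sqrt(3 - 1) + R)**2 = (sqrt(3 - 1) + 9)**2 = (sqrt(2) + 9)**2 = (9 + sqrt(2))**2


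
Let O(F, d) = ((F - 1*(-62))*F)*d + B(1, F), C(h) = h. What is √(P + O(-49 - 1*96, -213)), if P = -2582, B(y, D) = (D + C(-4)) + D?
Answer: I*√2566331 ≈ 1602.0*I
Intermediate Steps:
B(y, D) = -4 + 2*D (B(y, D) = (D - 4) + D = (-4 + D) + D = -4 + 2*D)
O(F, d) = -4 + 2*F + F*d*(62 + F) (O(F, d) = ((F - 1*(-62))*F)*d + (-4 + 2*F) = ((F + 62)*F)*d + (-4 + 2*F) = ((62 + F)*F)*d + (-4 + 2*F) = (F*(62 + F))*d + (-4 + 2*F) = F*d*(62 + F) + (-4 + 2*F) = -4 + 2*F + F*d*(62 + F))
√(P + O(-49 - 1*96, -213)) = √(-2582 + (-4 + 2*(-49 - 1*96) - 213*(-49 - 1*96)² + 62*(-49 - 1*96)*(-213))) = √(-2582 + (-4 + 2*(-49 - 96) - 213*(-49 - 96)² + 62*(-49 - 96)*(-213))) = √(-2582 + (-4 + 2*(-145) - 213*(-145)² + 62*(-145)*(-213))) = √(-2582 + (-4 - 290 - 213*21025 + 1914870)) = √(-2582 + (-4 - 290 - 4478325 + 1914870)) = √(-2582 - 2563749) = √(-2566331) = I*√2566331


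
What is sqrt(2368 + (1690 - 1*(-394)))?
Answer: 2*sqrt(1113) ≈ 66.723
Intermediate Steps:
sqrt(2368 + (1690 - 1*(-394))) = sqrt(2368 + (1690 + 394)) = sqrt(2368 + 2084) = sqrt(4452) = 2*sqrt(1113)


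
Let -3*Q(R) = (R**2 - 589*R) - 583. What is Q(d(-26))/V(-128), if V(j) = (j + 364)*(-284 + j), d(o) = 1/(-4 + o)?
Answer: -507029/262526400 ≈ -0.0019313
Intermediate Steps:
V(j) = (-284 + j)*(364 + j) (V(j) = (364 + j)*(-284 + j) = (-284 + j)*(364 + j))
Q(R) = 583/3 - R**2/3 + 589*R/3 (Q(R) = -((R**2 - 589*R) - 583)/3 = -(-583 + R**2 - 589*R)/3 = 583/3 - R**2/3 + 589*R/3)
Q(d(-26))/V(-128) = (583/3 - 1/(3*(-4 - 26)**2) + 589/(3*(-4 - 26)))/(-103376 + (-128)**2 + 80*(-128)) = (583/3 - (1/(-30))**2/3 + (589/3)/(-30))/(-103376 + 16384 - 10240) = (583/3 - (-1/30)**2/3 + (589/3)*(-1/30))/(-97232) = (583/3 - 1/3*1/900 - 589/90)*(-1/97232) = (583/3 - 1/2700 - 589/90)*(-1/97232) = (507029/2700)*(-1/97232) = -507029/262526400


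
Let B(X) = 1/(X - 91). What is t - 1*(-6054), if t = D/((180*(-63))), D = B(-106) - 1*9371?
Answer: 3381590252/558495 ≈ 6054.8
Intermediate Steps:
B(X) = 1/(-91 + X)
D = -1846088/197 (D = 1/(-91 - 106) - 1*9371 = 1/(-197) - 9371 = -1/197 - 9371 = -1846088/197 ≈ -9371.0)
t = 461522/558495 (t = -1846088/(197*(180*(-63))) = -1846088/197/(-11340) = -1846088/197*(-1/11340) = 461522/558495 ≈ 0.82637)
t - 1*(-6054) = 461522/558495 - 1*(-6054) = 461522/558495 + 6054 = 3381590252/558495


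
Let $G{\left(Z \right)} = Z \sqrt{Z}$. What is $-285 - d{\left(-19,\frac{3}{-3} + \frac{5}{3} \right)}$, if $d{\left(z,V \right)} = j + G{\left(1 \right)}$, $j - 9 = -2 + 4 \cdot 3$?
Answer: $-305$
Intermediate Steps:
$j = 19$ ($j = 9 + \left(-2 + 4 \cdot 3\right) = 9 + \left(-2 + 12\right) = 9 + 10 = 19$)
$G{\left(Z \right)} = Z^{\frac{3}{2}}$
$d{\left(z,V \right)} = 20$ ($d{\left(z,V \right)} = 19 + 1^{\frac{3}{2}} = 19 + 1 = 20$)
$-285 - d{\left(-19,\frac{3}{-3} + \frac{5}{3} \right)} = -285 - 20 = -305$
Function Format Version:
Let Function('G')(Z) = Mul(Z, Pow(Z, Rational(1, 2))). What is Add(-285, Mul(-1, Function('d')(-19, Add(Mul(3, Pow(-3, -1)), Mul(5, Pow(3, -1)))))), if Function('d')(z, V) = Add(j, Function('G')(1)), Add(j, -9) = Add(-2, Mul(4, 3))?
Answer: -305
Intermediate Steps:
j = 19 (j = Add(9, Add(-2, Mul(4, 3))) = Add(9, Add(-2, 12)) = Add(9, 10) = 19)
Function('G')(Z) = Pow(Z, Rational(3, 2))
Function('d')(z, V) = 20 (Function('d')(z, V) = Add(19, Pow(1, Rational(3, 2))) = Add(19, 1) = 20)
Add(-285, Mul(-1, Function('d')(-19, Add(Mul(3, Pow(-3, -1)), Mul(5, Pow(3, -1)))))) = Add(-285, Mul(-1, 20)) = Add(-285, -20) = -305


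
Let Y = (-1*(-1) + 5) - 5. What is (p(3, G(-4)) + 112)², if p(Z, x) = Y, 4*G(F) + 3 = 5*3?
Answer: 12769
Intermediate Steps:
G(F) = 3 (G(F) = -¾ + (5*3)/4 = -¾ + (¼)*15 = -¾ + 15/4 = 3)
Y = 1 (Y = (1 + 5) - 5 = 6 - 5 = 1)
p(Z, x) = 1
(p(3, G(-4)) + 112)² = (1 + 112)² = 113² = 12769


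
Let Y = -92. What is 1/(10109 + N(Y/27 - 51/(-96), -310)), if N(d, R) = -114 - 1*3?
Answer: 1/9992 ≈ 0.00010008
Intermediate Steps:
N(d, R) = -117 (N(d, R) = -114 - 3 = -117)
1/(10109 + N(Y/27 - 51/(-96), -310)) = 1/(10109 - 117) = 1/9992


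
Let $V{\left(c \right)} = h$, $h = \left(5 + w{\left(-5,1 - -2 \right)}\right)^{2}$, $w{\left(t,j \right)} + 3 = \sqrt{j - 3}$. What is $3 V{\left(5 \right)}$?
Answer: $12$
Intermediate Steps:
$w{\left(t,j \right)} = -3 + \sqrt{-3 + j}$ ($w{\left(t,j \right)} = -3 + \sqrt{j - 3} = -3 + \sqrt{-3 + j}$)
$h = 4$ ($h = \left(5 - \left(3 - \sqrt{-3 + \left(1 - -2\right)}\right)\right)^{2} = \left(5 - \left(3 - \sqrt{-3 + \left(1 + 2\right)}\right)\right)^{2} = \left(5 - \left(3 - \sqrt{-3 + 3}\right)\right)^{2} = \left(5 - \left(3 - \sqrt{0}\right)\right)^{2} = \left(5 + \left(-3 + 0\right)\right)^{2} = \left(5 - 3\right)^{2} = 2^{2} = 4$)
$V{\left(c \right)} = 4$
$3 V{\left(5 \right)} = 3 \cdot 4 = 12$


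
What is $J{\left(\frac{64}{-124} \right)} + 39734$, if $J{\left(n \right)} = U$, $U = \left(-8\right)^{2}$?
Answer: $39798$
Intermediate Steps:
$U = 64$
$J{\left(n \right)} = 64$
$J{\left(\frac{64}{-124} \right)} + 39734 = 64 + 39734 = 39798$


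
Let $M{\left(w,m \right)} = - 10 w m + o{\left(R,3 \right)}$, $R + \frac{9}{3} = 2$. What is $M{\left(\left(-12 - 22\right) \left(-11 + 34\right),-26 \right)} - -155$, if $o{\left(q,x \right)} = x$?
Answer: $-203162$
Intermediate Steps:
$R = -1$ ($R = -3 + 2 = -1$)
$M{\left(w,m \right)} = 3 - 10 m w$ ($M{\left(w,m \right)} = - 10 w m + 3 = - 10 m w + 3 = 3 - 10 m w$)
$M{\left(\left(-12 - 22\right) \left(-11 + 34\right),-26 \right)} - -155 = \left(3 - - 260 \left(-12 - 22\right) \left(-11 + 34\right)\right) - -155 = \left(3 - - 260 \left(\left(-34\right) 23\right)\right) + 155 = \left(3 - \left(-260\right) \left(-782\right)\right) + 155 = \left(3 - 203320\right) + 155 = -203317 + 155 = -203162$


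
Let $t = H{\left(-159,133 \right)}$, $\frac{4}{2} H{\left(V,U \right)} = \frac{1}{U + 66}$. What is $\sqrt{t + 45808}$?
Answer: $\frac{\sqrt{7256170830}}{398} \approx 214.03$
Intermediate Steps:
$H{\left(V,U \right)} = \frac{1}{2 \left(66 + U\right)}$ ($H{\left(V,U \right)} = \frac{1}{2 \left(U + 66\right)} = \frac{1}{2 \left(66 + U\right)}$)
$t = \frac{1}{398}$ ($t = \frac{1}{2 \left(66 + 133\right)} = \frac{1}{2 \cdot 199} = \frac{1}{2} \cdot \frac{1}{199} = \frac{1}{398} \approx 0.0025126$)
$\sqrt{t + 45808} = \sqrt{\frac{1}{398} + 45808} = \sqrt{\frac{18231585}{398}} = \frac{\sqrt{7256170830}}{398}$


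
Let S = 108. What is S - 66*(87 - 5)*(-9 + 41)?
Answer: -173076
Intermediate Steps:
S - 66*(87 - 5)*(-9 + 41) = 108 - 66*(87 - 5)*(-9 + 41) = 108 - 5412*32 = 108 - 66*2624 = 108 - 173184 = -173076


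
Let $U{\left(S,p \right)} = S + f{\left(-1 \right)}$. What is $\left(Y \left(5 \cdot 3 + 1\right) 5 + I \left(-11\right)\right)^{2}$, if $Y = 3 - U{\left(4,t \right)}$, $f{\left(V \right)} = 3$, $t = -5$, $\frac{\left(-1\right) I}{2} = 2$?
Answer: $76176$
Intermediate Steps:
$I = -4$ ($I = \left(-2\right) 2 = -4$)
$U{\left(S,p \right)} = 3 + S$ ($U{\left(S,p \right)} = S + 3 = 3 + S$)
$Y = -4$ ($Y = 3 - \left(3 + 4\right) = 3 - 7 = -4$)
$\left(Y \left(5 \cdot 3 + 1\right) 5 + I \left(-11\right)\right)^{2} = \left(- 4 \left(5 \cdot 3 + 1\right) 5 - -44\right)^{2} = \left(- 4 \left(15 + 1\right) 5 + 44\right)^{2} = \left(\left(-4\right) 16 \cdot 5 + 44\right)^{2} = \left(\left(-64\right) 5 + 44\right)^{2} = \left(-320 + 44\right)^{2} = \left(-276\right)^{2} = 76176$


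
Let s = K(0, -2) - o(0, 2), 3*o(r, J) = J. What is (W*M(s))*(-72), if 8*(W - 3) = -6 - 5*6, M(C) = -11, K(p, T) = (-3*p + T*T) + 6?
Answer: -1188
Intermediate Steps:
o(r, J) = J/3
K(p, T) = 6 + T**2 - 3*p (K(p, T) = (-3*p + T**2) + 6 = (T**2 - 3*p) + 6 = 6 + T**2 - 3*p)
s = 28/3 (s = (6 + (-2)**2 - 3*0) - 2/3 = (6 + 4 + 0) - 1*2/3 = 10 - 2/3 = 28/3 ≈ 9.3333)
W = -3/2 (W = 3 + (-6 - 5*6)/8 = 3 + (-6 - 30)/8 = 3 + (1/8)*(-36) = 3 - 9/2 = -3/2 ≈ -1.5000)
(W*M(s))*(-72) = -3/2*(-11)*(-72) = (33/2)*(-72) = -1188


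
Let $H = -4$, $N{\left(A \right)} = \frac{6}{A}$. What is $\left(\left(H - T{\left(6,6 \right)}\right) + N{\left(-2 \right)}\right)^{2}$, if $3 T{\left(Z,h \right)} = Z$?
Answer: $81$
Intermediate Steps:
$T{\left(Z,h \right)} = \frac{Z}{3}$
$\left(\left(H - T{\left(6,6 \right)}\right) + N{\left(-2 \right)}\right)^{2} = \left(\left(-4 - \frac{1}{3} \cdot 6\right) + \frac{6}{-2}\right)^{2} = \left(\left(-4 - 2\right) + 6 \left(- \frac{1}{2}\right)\right)^{2} = \left(\left(-4 - 2\right) - 3\right)^{2} = \left(-6 - 3\right)^{2} = \left(-9\right)^{2} = 81$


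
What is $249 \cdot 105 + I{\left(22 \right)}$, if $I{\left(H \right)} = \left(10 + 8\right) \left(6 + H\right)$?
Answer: $26649$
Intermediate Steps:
$I{\left(H \right)} = 108 + 18 H$ ($I{\left(H \right)} = 18 \left(6 + H\right) = 108 + 18 H$)
$249 \cdot 105 + I{\left(22 \right)} = 249 \cdot 105 + \left(108 + 18 \cdot 22\right) = 26145 + \left(108 + 396\right) = 26145 + 504 = 26649$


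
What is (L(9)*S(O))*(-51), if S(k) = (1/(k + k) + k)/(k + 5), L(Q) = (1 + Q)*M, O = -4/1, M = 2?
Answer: 8415/2 ≈ 4207.5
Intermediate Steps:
O = -4 (O = -4*1 = -4)
L(Q) = 2 + 2*Q (L(Q) = (1 + Q)*2 = 2 + 2*Q)
S(k) = (k + 1/(2*k))/(5 + k) (S(k) = (1/(2*k) + k)/(5 + k) = (k + 1/(2*k))/(5 + k))
(L(9)*S(O))*(-51) = ((2 + 2*9)*((1/2 + (-4)**2)/((-4)*(5 - 4))))*(-51) = ((2 + 18)*(-1/4*(1/2 + 16)/1))*(-51) = (20*(-1/4*1*33/2))*(-51) = (20*(-33/8))*(-51) = -165/2*(-51) = 8415/2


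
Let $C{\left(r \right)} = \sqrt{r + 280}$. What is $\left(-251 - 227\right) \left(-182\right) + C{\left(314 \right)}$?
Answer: $86996 + 3 \sqrt{66} \approx 87020.0$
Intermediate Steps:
$C{\left(r \right)} = \sqrt{280 + r}$
$\left(-251 - 227\right) \left(-182\right) + C{\left(314 \right)} = \left(-251 - 227\right) \left(-182\right) + \sqrt{280 + 314} = \left(-478\right) \left(-182\right) + \sqrt{594} = 86996 + 3 \sqrt{66}$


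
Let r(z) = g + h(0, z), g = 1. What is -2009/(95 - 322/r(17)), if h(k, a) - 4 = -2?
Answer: 6027/37 ≈ 162.89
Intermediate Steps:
h(k, a) = 2 (h(k, a) = 4 - 2 = 2)
r(z) = 3 (r(z) = 1 + 2 = 3)
-2009/(95 - 322/r(17)) = -2009/(95 - 322/3) = -2009/(-37/3) = -2009*(-3/37) = 6027/37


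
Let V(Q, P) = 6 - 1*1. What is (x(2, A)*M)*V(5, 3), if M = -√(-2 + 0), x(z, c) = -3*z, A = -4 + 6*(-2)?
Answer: 30*I*√2 ≈ 42.426*I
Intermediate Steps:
A = -16 (A = -4 - 12 = -16)
V(Q, P) = 5 (V(Q, P) = 6 - 1 = 5)
M = -I*√2 (M = -√(-2) = -I*√2 ≈ -1.4142*I)
(x(2, A)*M)*V(5, 3) = ((-3*2)*(-I*√2))*5 = -(-6)*I*√2*5 = (6*I*√2)*5 = 30*I*√2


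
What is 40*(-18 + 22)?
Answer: 160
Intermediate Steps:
40*(-18 + 22) = 40*4 = 160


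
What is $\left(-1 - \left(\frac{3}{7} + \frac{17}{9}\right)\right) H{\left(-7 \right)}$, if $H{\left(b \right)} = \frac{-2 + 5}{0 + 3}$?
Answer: $- \frac{209}{63} \approx -3.3175$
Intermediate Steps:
$H{\left(b \right)} = 1$ ($H{\left(b \right)} = \frac{3}{3} = 3 \cdot \frac{1}{3} = 1$)
$\left(-1 - \left(\frac{3}{7} + \frac{17}{9}\right)\right) H{\left(-7 \right)} = \left(-1 - \left(\frac{3}{7} + \frac{17}{9}\right)\right) 1 = \left(-1 - \frac{146}{63}\right) 1 = \left(- \frac{209}{63}\right) 1 = - \frac{209}{63}$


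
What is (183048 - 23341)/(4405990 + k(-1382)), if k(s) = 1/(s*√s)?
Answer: 1857340753387050712240/51240238599534219336801 - 220715074*I*√1382/51240238599534219336801 ≈ 0.036248 - 1.6013e-13*I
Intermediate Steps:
k(s) = s^(-3/2) (k(s) = 1/(s^(3/2)) = s^(-3/2))
(183048 - 23341)/(4405990 + k(-1382)) = (183048 - 23341)/(4405990 + (-1382)^(-3/2)) = 159707/(4405990 + I*√1382/1909924)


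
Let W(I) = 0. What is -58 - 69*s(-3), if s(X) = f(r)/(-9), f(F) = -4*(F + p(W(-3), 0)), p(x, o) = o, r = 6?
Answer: -242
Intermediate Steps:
f(F) = -4*F (f(F) = -4*(F + 0) = -4*F)
s(X) = 8/3 (s(X) = -4*6/(-9) = -24*(-1/9) = 8/3)
-58 - 69*s(-3) = -58 - 69*8/3 = -58 - 184 = -242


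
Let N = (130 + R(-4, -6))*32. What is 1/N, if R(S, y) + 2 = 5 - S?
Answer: 1/4384 ≈ 0.00022810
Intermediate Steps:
R(S, y) = 3 - S (R(S, y) = -2 + (5 - S) = 3 - S)
N = 4384 (N = (130 + (3 - 1*(-4)))*32 = (130 + (3 + 4))*32 = (130 + 7)*32 = 137*32 = 4384)
1/N = 1/4384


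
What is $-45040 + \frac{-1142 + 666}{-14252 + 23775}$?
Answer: $- \frac{428916396}{9523} \approx -45040.0$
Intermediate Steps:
$-45040 + \frac{-1142 + 666}{-14252 + 23775} = -45040 - \frac{476}{9523} = - \frac{428916396}{9523}$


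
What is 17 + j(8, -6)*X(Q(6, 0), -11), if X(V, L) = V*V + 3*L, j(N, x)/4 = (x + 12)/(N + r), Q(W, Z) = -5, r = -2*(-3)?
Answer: 23/7 ≈ 3.2857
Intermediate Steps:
r = 6
j(N, x) = 4*(12 + x)/(6 + N) (j(N, x) = 4*((x + 12)/(N + 6)) = 4*((12 + x)/(6 + N)) = 4*(12 + x)/(6 + N))
X(V, L) = V**2 + 3*L
17 + j(8, -6)*X(Q(6, 0), -11) = 17 + (4*(12 - 6)/(6 + 8))*((-5)**2 + 3*(-11)) = 17 + (4*6/14)*(25 - 33) = 17 + (4*(1/14)*6)*(-8) = 17 + (12/7)*(-8) = 17 - 96/7 = 23/7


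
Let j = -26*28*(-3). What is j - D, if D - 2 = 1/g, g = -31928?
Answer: 69666897/31928 ≈ 2182.0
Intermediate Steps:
D = 63855/31928 (D = 2 + 1/(-31928) = 2 - 1/31928 = 63855/31928 ≈ 2.0000)
j = 2184 (j = -728*(-3) = 2184)
j - D = 2184 - 1*63855/31928 = 2184 - 63855/31928 = 69666897/31928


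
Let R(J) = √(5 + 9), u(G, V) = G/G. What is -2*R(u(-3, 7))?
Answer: -2*√14 ≈ -7.4833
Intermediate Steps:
u(G, V) = 1
R(J) = √14
-2*R(u(-3, 7)) = -2*√14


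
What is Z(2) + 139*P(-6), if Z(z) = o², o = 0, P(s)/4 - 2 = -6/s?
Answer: 1668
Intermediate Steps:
P(s) = 8 - 24/s (P(s) = 8 + 4*(-6/s) = 8 - 24/s)
Z(z) = 0 (Z(z) = 0² = 0)
Z(2) + 139*P(-6) = 0 + 139*(8 - 24/(-6)) = 0 + 139*(8 - 24*(-⅙)) = 0 + 139*(8 + 4) = 0 + 139*12 = 0 + 1668 = 1668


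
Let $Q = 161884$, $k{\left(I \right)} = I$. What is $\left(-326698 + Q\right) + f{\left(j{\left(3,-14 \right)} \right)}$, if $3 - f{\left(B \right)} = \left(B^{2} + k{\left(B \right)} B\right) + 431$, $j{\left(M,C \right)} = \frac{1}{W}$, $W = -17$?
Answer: $- \frac{47754940}{289} \approx -1.6524 \cdot 10^{5}$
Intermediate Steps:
$j{\left(M,C \right)} = - \frac{1}{17}$ ($j{\left(M,C \right)} = \frac{1}{-17} = - \frac{1}{17}$)
$f{\left(B \right)} = -428 - 2 B^{2}$ ($f{\left(B \right)} = 3 - \left(\left(B^{2} + B B\right) + 431\right) = 3 - \left(\left(B^{2} + B^{2}\right) + 431\right) = 3 - \left(2 B^{2} + 431\right) = 3 - \left(431 + 2 B^{2}\right) = -428 - 2 B^{2}$)
$\left(-326698 + Q\right) + f{\left(j{\left(3,-14 \right)} \right)} = \left(-326698 + 161884\right) - \left(428 + 2 \left(- \frac{1}{17}\right)^{2}\right) = -164814 - \frac{123694}{289} = - \frac{47754940}{289}$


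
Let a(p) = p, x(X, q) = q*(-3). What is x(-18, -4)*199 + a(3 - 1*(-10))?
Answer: 2401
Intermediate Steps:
x(X, q) = -3*q
x(-18, -4)*199 + a(3 - 1*(-10)) = -3*(-4)*199 + (3 - 1*(-10)) = 12*199 + (3 + 10) = 2388 + 13 = 2401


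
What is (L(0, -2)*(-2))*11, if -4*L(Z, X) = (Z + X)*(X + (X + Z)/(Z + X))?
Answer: 11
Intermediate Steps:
L(Z, X) = -(1 + X)*(X + Z)/4 (L(Z, X) = -(Z + X)*(X + (X + Z)/(Z + X))/4 = -(X + Z)*(X + (X + Z)/(X + Z))/4 = -(X + Z)*(X + 1)/4 = -(X + Z)*(1 + X)/4 = -(1 + X)*(X + Z)/4)
(L(0, -2)*(-2))*11 = ((-1/4*(-2) - 1/4*0 - 1/4*(-2)**2 - 1/4*(-2)*0)*(-2))*11 = ((1/2 + 0 - 1/4*4 + 0)*(-2))*11 = ((1/2 + 0 - 1 + 0)*(-2))*11 = -1/2*(-2)*11 = 1*11 = 11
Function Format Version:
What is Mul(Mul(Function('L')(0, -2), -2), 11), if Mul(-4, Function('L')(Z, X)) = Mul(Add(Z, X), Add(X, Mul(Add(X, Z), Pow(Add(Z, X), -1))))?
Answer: 11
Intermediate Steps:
Function('L')(Z, X) = Mul(Rational(-1, 4), Add(1, X), Add(X, Z)) (Function('L')(Z, X) = Mul(Rational(-1, 4), Mul(Add(Z, X), Add(X, Mul(Add(X, Z), Pow(Add(Z, X), -1))))) = Mul(Rational(-1, 4), Mul(Add(X, Z), Add(X, Mul(Add(X, Z), Pow(Add(X, Z), -1))))) = Mul(Rational(-1, 4), Mul(Add(X, Z), Add(X, 1))) = Mul(Rational(-1, 4), Mul(Add(X, Z), Add(1, X))) = Mul(Rational(-1, 4), Mul(Add(1, X), Add(X, Z))) = Mul(Rational(-1, 4), Add(1, X), Add(X, Z)))
Mul(Mul(Function('L')(0, -2), -2), 11) = Mul(Mul(Add(Mul(Rational(-1, 4), -2), Mul(Rational(-1, 4), 0), Mul(Rational(-1, 4), Pow(-2, 2)), Mul(Rational(-1, 4), -2, 0)), -2), 11) = Mul(Mul(Add(Rational(1, 2), 0, Mul(Rational(-1, 4), 4), 0), -2), 11) = Mul(Mul(Add(Rational(1, 2), 0, -1, 0), -2), 11) = Mul(Mul(Rational(-1, 2), -2), 11) = Mul(1, 11) = 11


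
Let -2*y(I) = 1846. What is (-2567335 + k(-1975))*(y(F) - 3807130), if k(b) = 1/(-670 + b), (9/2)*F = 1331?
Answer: 25858968799265028/2645 ≈ 9.7766e+12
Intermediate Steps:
F = 2662/9 (F = (2/9)*1331 = 2662/9 ≈ 295.78)
y(I) = -923 (y(I) = -½*1846 = -923)
(-2567335 + k(-1975))*(y(F) - 3807130) = (-2567335 + 1/(-670 - 1975))*(-923 - 3807130) = (-2567335 + 1/(-2645))*(-3808053) = (-2567335 - 1/2645)*(-3808053) = -6790601076/2645*(-3808053) = 25858968799265028/2645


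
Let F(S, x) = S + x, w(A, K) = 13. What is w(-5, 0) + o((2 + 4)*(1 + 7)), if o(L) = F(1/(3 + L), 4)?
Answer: 868/51 ≈ 17.020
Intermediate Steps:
o(L) = 4 + 1/(3 + L) (o(L) = 1/(3 + L) + 4 = 4 + 1/(3 + L))
w(-5, 0) + o((2 + 4)*(1 + 7)) = 13 + (13 + 4*((2 + 4)*(1 + 7)))/(3 + (2 + 4)*(1 + 7)) = 13 + (13 + 4*(6*8))/(3 + 6*8) = 13 + (13 + 4*48)/(3 + 48) = 13 + (13 + 192)/51 = 13 + (1/51)*205 = 13 + 205/51 = 868/51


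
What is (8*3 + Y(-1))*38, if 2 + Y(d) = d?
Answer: 798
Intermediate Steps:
Y(d) = -2 + d
(8*3 + Y(-1))*38 = (8*3 + (-2 - 1))*38 = (24 - 3)*38 = 21*38 = 798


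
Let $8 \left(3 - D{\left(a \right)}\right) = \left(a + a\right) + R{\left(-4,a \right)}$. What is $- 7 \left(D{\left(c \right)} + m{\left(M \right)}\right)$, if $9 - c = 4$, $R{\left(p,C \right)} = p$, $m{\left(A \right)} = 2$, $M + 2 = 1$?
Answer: $- \frac{119}{4} \approx -29.75$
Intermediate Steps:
$M = -1$ ($M = -2 + 1 = -1$)
$c = 5$ ($c = 9 - 4 = 5$)
$D{\left(a \right)} = \frac{7}{2} - \frac{a}{4}$ ($D{\left(a \right)} = 3 - \frac{\left(a + a\right) - 4}{8} = 3 - \frac{2 a - 4}{8} = 3 - \frac{-4 + 2 a}{8} = 3 - \left(- \frac{1}{2} + \frac{a}{4}\right) = \frac{7}{2} - \frac{a}{4}$)
$- 7 \left(D{\left(c \right)} + m{\left(M \right)}\right) = - 7 \left(\left(\frac{7}{2} - \frac{5}{4}\right) + 2\right) = - 7 \left(\frac{9}{4} + 2\right) = \left(-7\right) \frac{17}{4} = - \frac{119}{4}$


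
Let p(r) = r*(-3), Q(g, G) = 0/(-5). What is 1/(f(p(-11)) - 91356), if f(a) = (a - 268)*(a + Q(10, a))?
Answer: -1/99111 ≈ -1.0090e-5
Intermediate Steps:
Q(g, G) = 0 (Q(g, G) = 0*(-⅕) = 0)
p(r) = -3*r
f(a) = a*(-268 + a) (f(a) = (a - 268)*(a + 0) = (-268 + a)*a = a*(-268 + a))
1/(f(p(-11)) - 91356) = 1/((-3*(-11))*(-268 - 3*(-11)) - 91356) = 1/(33*(-268 + 33) - 91356) = 1/(33*(-235) - 91356) = 1/(-7755 - 91356) = 1/(-99111) = -1/99111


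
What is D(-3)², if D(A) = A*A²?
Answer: 729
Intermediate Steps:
D(A) = A³
D(-3)² = ((-3)³)² = (-27)² = 729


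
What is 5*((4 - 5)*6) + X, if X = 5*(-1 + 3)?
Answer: -20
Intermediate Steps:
X = 10 (X = 5*2 = 10)
5*((4 - 5)*6) + X = 5*((4 - 5)*6) + 10 = 5*(-1*6) + 10 = 5*(-6) + 10 = -30 + 10 = -20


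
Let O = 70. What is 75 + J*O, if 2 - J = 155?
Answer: -10635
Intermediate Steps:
J = -153 (J = 2 - 1*155 = 2 - 155 = -153)
75 + J*O = 75 - 153*70 = 75 - 10710 = -10635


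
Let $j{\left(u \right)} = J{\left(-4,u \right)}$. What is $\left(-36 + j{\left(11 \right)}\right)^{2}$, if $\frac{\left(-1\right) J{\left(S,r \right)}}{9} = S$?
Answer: $0$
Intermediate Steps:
$J{\left(S,r \right)} = - 9 S$
$j{\left(u \right)} = 36$ ($j{\left(u \right)} = \left(-9\right) \left(-4\right) = 36$)
$\left(-36 + j{\left(11 \right)}\right)^{2} = \left(-36 + 36\right)^{2} = 0^{2} = 0$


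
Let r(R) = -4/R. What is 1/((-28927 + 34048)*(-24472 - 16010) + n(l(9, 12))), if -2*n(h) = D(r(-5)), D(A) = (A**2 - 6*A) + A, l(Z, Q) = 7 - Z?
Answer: -25/5182708008 ≈ -4.8237e-9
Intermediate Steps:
D(A) = A**2 - 5*A
n(h) = 42/25 (n(h) = -(-4/(-5))*(-5 - 4/(-5))/2 = -(-4*(-1/5))*(-5 - 4*(-1/5))/2 = -2*(-5 + 4/5)/5 = -2*(-21)/(5*5) = -1/2*(-84/25) = 42/25)
1/((-28927 + 34048)*(-24472 - 16010) + n(l(9, 12))) = 1/((-28927 + 34048)*(-24472 - 16010) + 42/25) = 1/(5121*(-40482) + 42/25) = 1/(-207308322 + 42/25) = 1/(-5182708008/25) = -25/5182708008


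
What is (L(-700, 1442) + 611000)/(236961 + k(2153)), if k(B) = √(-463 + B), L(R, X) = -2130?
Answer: 144278444070/56150513831 - 7915310*√10/56150513831 ≈ 2.5690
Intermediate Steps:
(L(-700, 1442) + 611000)/(236961 + k(2153)) = (-2130 + 611000)/(236961 + √(-463 + 2153)) = 608870/(236961 + √1690) = 608870/(236961 + 13*√10)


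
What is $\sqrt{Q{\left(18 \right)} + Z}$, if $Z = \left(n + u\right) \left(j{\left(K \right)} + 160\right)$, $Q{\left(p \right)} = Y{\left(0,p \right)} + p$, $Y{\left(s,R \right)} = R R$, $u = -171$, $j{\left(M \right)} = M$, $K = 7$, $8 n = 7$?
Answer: $\frac{i \sqrt{449102}}{4} \approx 167.54 i$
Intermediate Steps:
$n = \frac{7}{8}$ ($n = \frac{1}{8} \cdot 7 = \frac{7}{8} \approx 0.875$)
$Y{\left(s,R \right)} = R^{2}$
$Q{\left(p \right)} = p + p^{2}$ ($Q{\left(p \right)} = p^{2} + p = p + p^{2}$)
$Z = - \frac{227287}{8}$ ($Z = \left(\frac{7}{8} - 171\right) \left(7 + 160\right) = \left(- \frac{1361}{8}\right) 167 = - \frac{227287}{8} \approx -28411.0$)
$\sqrt{Q{\left(18 \right)} + Z} = \sqrt{18 \left(1 + 18\right) - \frac{227287}{8}} = \sqrt{18 \cdot 19 - \frac{227287}{8}} = \sqrt{342 - \frac{227287}{8}} = \sqrt{- \frac{224551}{8}} = \frac{i \sqrt{449102}}{4}$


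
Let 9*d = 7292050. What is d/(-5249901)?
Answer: -7292050/47249109 ≈ -0.15433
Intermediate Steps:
d = 7292050/9 (d = (1/9)*7292050 = 7292050/9 ≈ 8.1023e+5)
d/(-5249901) = (7292050/9)/(-5249901) = (7292050/9)*(-1/5249901) = -7292050/47249109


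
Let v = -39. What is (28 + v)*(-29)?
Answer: 319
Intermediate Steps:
(28 + v)*(-29) = (28 - 39)*(-29) = -11*(-29) = 319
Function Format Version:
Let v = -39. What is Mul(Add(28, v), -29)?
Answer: 319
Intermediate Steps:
Mul(Add(28, v), -29) = Mul(Add(28, -39), -29) = Mul(-11, -29) = 319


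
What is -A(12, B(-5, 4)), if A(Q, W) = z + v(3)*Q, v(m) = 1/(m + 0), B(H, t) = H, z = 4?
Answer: -8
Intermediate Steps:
v(m) = 1/m
A(Q, W) = 4 + Q/3
-A(12, B(-5, 4)) = -(4 + (1/3)*12) = -(4 + 4) = -1*8 = -8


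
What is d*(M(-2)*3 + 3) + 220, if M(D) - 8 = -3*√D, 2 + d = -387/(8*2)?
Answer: -7793/16 + 3771*I*√2/16 ≈ -487.06 + 333.31*I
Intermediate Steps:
d = -419/16 (d = -2 - 387/(8*2) = -2 - 387/16 = -419/16 ≈ -26.188)
M(D) = 8 - 3*√D
d*(M(-2)*3 + 3) + 220 = -419*((8 - 3*I*√2)*3 + 3)/16 + 220 = -419*((24 - 9*I*√2) + 3)/16 + 220 = -419*(27 - 9*I*√2)/16 + 220 = (-11313/16 + 3771*I*√2/16) + 220 = -7793/16 + 3771*I*√2/16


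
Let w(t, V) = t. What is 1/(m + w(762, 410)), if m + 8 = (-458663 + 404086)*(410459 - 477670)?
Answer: 1/3668175501 ≈ 2.7262e-10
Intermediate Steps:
m = 3668174739 (m = -8 + (-458663 + 404086)*(410459 - 477670) = -8 - 54577*(-67211) = -8 + 3668174747 = 3668174739)
1/(m + w(762, 410)) = 1/(3668174739 + 762) = 1/3668175501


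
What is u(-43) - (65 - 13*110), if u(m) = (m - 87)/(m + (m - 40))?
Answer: 86060/63 ≈ 1366.0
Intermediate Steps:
u(m) = (-87 + m)/(-40 + 2*m) (u(m) = (-87 + m)/(m + (-40 + m)) = (-87 + m)/(-40 + 2*m))
u(-43) - (65 - 13*110) = (-87 - 43)/(2*(-20 - 43)) - (65 - 13*110) = (½)*(-130)/(-63) - (65 - 1430) = (½)*(-1/63)*(-130) - 1*(-1365) = 65/63 + 1365 = 86060/63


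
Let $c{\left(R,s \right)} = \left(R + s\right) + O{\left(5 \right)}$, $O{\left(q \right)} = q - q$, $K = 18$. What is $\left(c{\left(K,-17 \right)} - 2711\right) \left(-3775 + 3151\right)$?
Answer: $1691040$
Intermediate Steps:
$O{\left(q \right)} = 0$
$c{\left(R,s \right)} = R + s$ ($c{\left(R,s \right)} = \left(R + s\right) + 0 = R + s$)
$\left(c{\left(K,-17 \right)} - 2711\right) \left(-3775 + 3151\right) = \left(\left(18 - 17\right) - 2711\right) \left(-3775 + 3151\right) = \left(1 - 2711\right) \left(-624\right) = \left(-2710\right) \left(-624\right) = 1691040$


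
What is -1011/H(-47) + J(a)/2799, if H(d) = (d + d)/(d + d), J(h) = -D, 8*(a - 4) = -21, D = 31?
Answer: -2829820/2799 ≈ -1011.0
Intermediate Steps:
a = 11/8 (a = 4 + (⅛)*(-21) = 4 - 21/8 = 11/8 ≈ 1.3750)
J(h) = -31 (J(h) = -1*31 = -31)
H(d) = 1 (H(d) = (2*d)/((2*d)) = (2*d)*(1/(2*d)) = 1)
-1011/H(-47) + J(a)/2799 = -1011/1 - 31/2799 = -1011*1 - 31*1/2799 = -1011 - 31/2799 = -2829820/2799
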